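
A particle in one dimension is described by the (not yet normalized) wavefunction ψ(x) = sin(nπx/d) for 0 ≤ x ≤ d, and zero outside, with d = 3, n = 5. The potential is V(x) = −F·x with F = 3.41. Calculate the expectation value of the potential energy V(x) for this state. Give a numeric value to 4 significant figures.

⟨V⟩ = ∫ V(x)·|ψ|² dx / ∫|ψ|² dx.
With sin²θ = (1 − cos2θ)/2 on 0 ≤ x ≤ d: ∫sin²(nπx/d) dx = d/2, ∫x·sin²(nπx/d) dx = d²/4, ∫x²·sin²(nπx/d) dx = d³·(1/6 − 1/(4n²π²)); higher powers xᵏ the same way, integrating xᵏ·cos(2nπx/d) by parts.
State is unnormalized: ∫|ψ|² dx = 1.5000, and ∫ψ*·V(x)·ψ dx = -7.6725, so ⟨V⟩ = -7.6725 / 1.5000.
⟨V⟩ = -5.1150.

-5.115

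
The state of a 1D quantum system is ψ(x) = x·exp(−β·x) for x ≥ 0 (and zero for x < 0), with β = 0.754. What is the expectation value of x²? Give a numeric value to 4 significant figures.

⟨x²⟩ = ∫ x²·|ψ|² dx / ∫|ψ|² dx (integrals over the domain).
Every integrand reduces to terms xʲ·e^(−2βx) on [0, ∞); use ∫₀^∞ xʲ·e^(−2βx) dx = j!/(2β)^(j+1).
State is unnormalized: ∫|ψ|² dx = 0.58321, and ∫ψ*·x²·ψ dx = 3.0775, so ⟨x²⟩ = 3.0775 / 0.58321.
⟨x²⟩ = 5.2769.

5.277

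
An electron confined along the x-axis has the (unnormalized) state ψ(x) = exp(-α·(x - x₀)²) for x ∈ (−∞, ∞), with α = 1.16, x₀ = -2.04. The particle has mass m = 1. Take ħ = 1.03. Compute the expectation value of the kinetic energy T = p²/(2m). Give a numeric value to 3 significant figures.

T = −(ħ²/2m) d²/dx², so ⟨T⟩ = −(ħ²/2m) ∫ ψ*·ψ'' dx / ∫|ψ|² dx; with m = 1.
Gaussian moments (u = x − x₀): ∫u^(2j)·e^(−2αu²) du = (2j−1)!!/(4α)^j · √(π/(2α)), odd powers integrate to 0; here √(π/(2α)) = 1.1637. Derivatives: d/dx e^(−αu²) = −2αu·e^(−αu²), d²/dx² e^(−αu²) = (4α²u² − 2α)·e^(−αu²).
State is unnormalized: ∫|ψ|² dx = 1.1637, and ∫ψ*·(−ħ²/2m · ψ'') dx = 0.71603, so ⟨T⟩ = 0.71603 / 1.1637.
⟨T⟩ = 0.61532.

0.615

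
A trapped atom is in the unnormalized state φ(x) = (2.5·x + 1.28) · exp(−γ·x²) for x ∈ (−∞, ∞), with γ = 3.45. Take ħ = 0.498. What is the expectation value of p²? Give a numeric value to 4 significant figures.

p² φ = −ħ² d²φ/dx²; ⟨p²⟩ = −ħ² ∫ φ*·φ'' dx / ∫|φ|² dx.
Expand each integrand as polynomial × e^(−2γx²) and use ∫x^(2j)·e^(−2γx²) dx = (2j−1)!!/(4γ)^j · √(π/(2γ)), odd powers → 0; here √(π/(2γ)) = 0.67476. Differentiate with the product rule, d/dx e^(−γx²) = −2γx·e^(−γx²).
State is unnormalized: ∫|φ|² dx = 1.4111, and ∫φ*·(−ħ² φ'') dx = 1.7303, so ⟨p²⟩ = 1.7303 / 1.4111.
⟨p²⟩ = 1.2262.

1.226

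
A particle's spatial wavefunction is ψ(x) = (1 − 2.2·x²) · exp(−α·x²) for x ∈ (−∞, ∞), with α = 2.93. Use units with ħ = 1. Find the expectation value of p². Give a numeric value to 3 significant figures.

p² ψ = −ħ² d²ψ/dx²; ⟨p²⟩ = −ħ² ∫ ψ*·ψ'' dx / ∫|ψ|² dx.
Expand each integrand as polynomial × e^(−2αx²) and use ∫x^(2j)·e^(−2αx²) dx = (2j−1)!!/(4α)^j · √(π/(2α)), odd powers → 0; here √(π/(2α)) = 0.73219. Differentiate with the product rule, d/dx e^(−αx²) = −2αx·e^(−αx²).
State is unnormalized: ∫|ψ|² dx = 0.53471, and ∫ψ*·(−ħ² ψ'') dx = 3.4799, so ⟨p²⟩ = 3.4799 / 0.53471.
⟨p²⟩ = 6.5080.

6.51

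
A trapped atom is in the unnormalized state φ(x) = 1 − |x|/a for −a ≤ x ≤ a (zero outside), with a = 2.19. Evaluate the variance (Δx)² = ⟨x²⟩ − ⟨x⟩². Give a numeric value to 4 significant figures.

0.4796

Compute ⟨x⟩ and ⟨x²⟩ separately, then (Δx)² = ⟨x²⟩ − ⟨x⟩².
φ is even, so ∫ over [−a, a] = 2∫₀ᵃ with φ = 1 − x/a there: ∫₀ᵃ (1 − x/a)² dx = a/3, ∫₀ᵃ x²(1 − x/a)² dx = a³/30, ∫₀ᵃ x⁴(1 − x/a)² dx = a⁵/105.
Normalization: ∫|φ|² dx = 1.4600.
⟨x⟩ = 0.0000 and ⟨x²⟩ = 0.47961.
(Δx)² = 0.47961 − (0.0000)² = 0.47961.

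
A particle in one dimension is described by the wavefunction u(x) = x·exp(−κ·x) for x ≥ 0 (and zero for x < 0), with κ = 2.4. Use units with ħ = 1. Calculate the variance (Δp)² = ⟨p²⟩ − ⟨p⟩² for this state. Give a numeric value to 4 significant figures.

5.760

Compute ⟨p⟩ and ⟨p²⟩ separately; (Δp)² = ⟨p²⟩ − ⟨p⟩².
Differentiate x·exp(−κ·x) with the product rule; every integrand then reduces to terms xʲ·e^(−2κx) on [0, ∞), with ∫₀^∞ xʲ·e^(−2κx) dx = j!/(2κ)^(j+1).
Normalization: ∫|u|² dx = 0.018084.
⟨p⟩ = 0.0000 and ⟨p²⟩ = 5.7600.
(Δp)² = 5.7600 − (0.0000)² = 5.7600.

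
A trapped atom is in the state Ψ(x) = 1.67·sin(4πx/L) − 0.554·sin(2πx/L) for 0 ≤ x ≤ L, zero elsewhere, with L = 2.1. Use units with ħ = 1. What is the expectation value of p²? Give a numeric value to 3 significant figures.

p² Ψ = −ħ² d²Ψ/dx²; ⟨p²⟩ = −ħ² ∫ Ψ*·Ψ'' dx / ∫|Ψ|² dx.
d²/dx² sin(jπx/L) = −(jπ/L)²·sin(jπx/L); on 0 ≤ x ≤ L, ∫sin²(jπx/L) dx = L/2 and ∫sin(jπx/L)·sin(lπx/L) dx = 0 for j ≠ l, so only diagonal terms survive in ∫|Ψ|² and ∫Ψ·Ψ″; ∫Ψ·Ψ′ dx = [Ψ²/2] between the walls = 0.
State is unnormalized: ∫|Ψ|² dx = 3.2506, and ∫Ψ*·(−ħ² Ψ'') dx = 107.74, so ⟨p²⟩ = 107.74 / 3.2506.
⟨p²⟩ = 33.146.

33.1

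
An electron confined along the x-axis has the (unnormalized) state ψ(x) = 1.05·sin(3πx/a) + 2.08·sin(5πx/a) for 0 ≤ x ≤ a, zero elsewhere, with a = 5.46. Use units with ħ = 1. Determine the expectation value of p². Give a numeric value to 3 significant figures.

p² ψ = −ħ² d²ψ/dx²; ⟨p²⟩ = −ħ² ∫ ψ*·ψ'' dx / ∫|ψ|² dx.
d²/dx² sin(jπx/a) = −(jπ/a)²·sin(jπx/a); on 0 ≤ x ≤ a, ∫sin²(jπx/a) dx = a/2 and ∫sin(jπx/a)·sin(lπx/a) dx = 0 for j ≠ l, so only diagonal terms survive in ∫|ψ|² and ∫ψ·ψ″; ∫ψ·ψ′ dx = [ψ²/2] between the walls = 0.
State is unnormalized: ∫|ψ|² dx = 14.821, and ∫ψ*·(−ħ² ψ'') dx = 106.72, so ⟨p²⟩ = 106.72 / 14.821.
⟨p²⟩ = 7.2009.

7.20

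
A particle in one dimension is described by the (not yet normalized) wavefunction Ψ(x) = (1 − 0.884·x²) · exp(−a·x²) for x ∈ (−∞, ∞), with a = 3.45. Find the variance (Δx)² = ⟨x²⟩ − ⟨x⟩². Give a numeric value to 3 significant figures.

Compute ⟨x⟩ and ⟨x²⟩ separately, then (Δx)² = ⟨x²⟩ − ⟨x⟩².
Expand each integrand as polynomial × e^(−2ax²) and use ∫x^(2j)·e^(−2ax²) dx = (2j−1)!!/(4a)^j · √(π/(2a)), odd powers → 0; here √(π/(2a)) = 0.67476.
Normalization: ∫|Ψ|² dx = 0.59662.
⟨x⟩ = 0.0000 and ⟨x²⟩ = 0.055500.
(Δx)² = 0.055500 − (0.0000)² = 0.055500.

0.0555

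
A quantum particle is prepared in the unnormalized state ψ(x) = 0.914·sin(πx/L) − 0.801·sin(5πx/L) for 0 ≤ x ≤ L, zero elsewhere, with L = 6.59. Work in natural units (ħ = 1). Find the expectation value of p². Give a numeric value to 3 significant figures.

2.60

p² ψ = −ħ² d²ψ/dx²; ⟨p²⟩ = −ħ² ∫ ψ*·ψ'' dx / ∫|ψ|² dx.
d²/dx² sin(jπx/L) = −(jπ/L)²·sin(jπx/L); on 0 ≤ x ≤ L, ∫sin²(jπx/L) dx = L/2 and ∫sin(jπx/L)·sin(lπx/L) dx = 0 for j ≠ l, so only diagonal terms survive in ∫|ψ|² and ∫ψ·ψ″; ∫ψ·ψ′ dx = [ψ²/2] between the walls = 0.
State is unnormalized: ∫|ψ|² dx = 4.8667, and ∫ψ*·(−ħ² ψ'') dx = 12.637, so ⟨p²⟩ = 12.637 / 4.8667.
⟨p²⟩ = 2.5966.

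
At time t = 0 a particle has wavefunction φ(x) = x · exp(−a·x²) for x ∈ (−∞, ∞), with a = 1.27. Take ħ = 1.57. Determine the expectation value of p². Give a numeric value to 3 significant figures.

p² φ = −ħ² d²φ/dx²; ⟨p²⟩ = −ħ² ∫ φ*·φ'' dx / ∫|φ|² dx.
Expand each integrand as polynomial × e^(−2ax²) and use ∫x^(2j)·e^(−2ax²) dx = (2j−1)!!/(4a)^j · √(π/(2a)), odd powers → 0; here √(π/(2a)) = 1.1121. Differentiate with the product rule, d/dx e^(−ax²) = −2ax·e^(−ax²).
State is unnormalized: ∫|φ|² dx = 0.21892, and ∫φ*·(−ħ² φ'') dx = 2.0560, so ⟨p²⟩ = 2.0560 / 0.21892.
⟨p²⟩ = 9.3913.

9.39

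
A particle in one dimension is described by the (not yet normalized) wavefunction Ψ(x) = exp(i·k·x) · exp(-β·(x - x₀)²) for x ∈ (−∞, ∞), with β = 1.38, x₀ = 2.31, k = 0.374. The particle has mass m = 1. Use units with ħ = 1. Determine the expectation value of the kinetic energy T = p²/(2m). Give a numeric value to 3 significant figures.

T = −(ħ²/2m) d²/dx², so ⟨T⟩ = −(ħ²/2m) ∫ Ψ*·Ψ'' dx / ∫|Ψ|² dx; with m = 1.
Gaussian moments (u = x − x₀): ∫u^(2j)·e^(−2βu²) du = (2j−1)!!/(4β)^j · √(π/(2β)), odd powers integrate to 0; here √(π/(2β)) = 1.0669. Derivatives: Ψ′ = (ik − 2βu)·Ψ, Ψ″ = ((ik − 2βu)² − 2β)·Ψ; the odd-in-u pieces drop out.
State is unnormalized: ∫|Ψ|² dx = 1.0669, and ∫Ψ*·(−ħ²/2m · Ψ'') dx = 0.81077, so ⟨T⟩ = 0.81077 / 1.0669.
⟨T⟩ = 0.75994.

0.760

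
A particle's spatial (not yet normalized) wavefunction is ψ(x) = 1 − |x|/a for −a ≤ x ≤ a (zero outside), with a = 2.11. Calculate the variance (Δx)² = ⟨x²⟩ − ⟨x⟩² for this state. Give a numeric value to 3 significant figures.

Compute ⟨x⟩ and ⟨x²⟩ separately, then (Δx)² = ⟨x²⟩ − ⟨x⟩².
ψ is even, so ∫ over [−a, a] = 2∫₀ᵃ with ψ = 1 − x/a there: ∫₀ᵃ (1 − x/a)² dx = a/3, ∫₀ᵃ x²(1 − x/a)² dx = a³/30, ∫₀ᵃ x⁴(1 − x/a)² dx = a⁵/105.
Normalization: ∫|ψ|² dx = 1.4067.
⟨x⟩ = 0.0000 and ⟨x²⟩ = 0.44521.
(Δx)² = 0.44521 − (0.0000)² = 0.44521.

0.445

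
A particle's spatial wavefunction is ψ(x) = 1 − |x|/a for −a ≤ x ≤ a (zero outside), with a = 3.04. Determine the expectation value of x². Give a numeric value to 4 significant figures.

0.9242

⟨x²⟩ = ∫ x²·|ψ|² dx / ∫|ψ|² dx (integrals over the domain).
ψ is even, so ∫ over [−a, a] = 2∫₀ᵃ with ψ = 1 − x/a there: ∫₀ᵃ (1 − x/a)² dx = a/3, ∫₀ᵃ x²(1 − x/a)² dx = a³/30, ∫₀ᵃ x⁴(1 − x/a)² dx = a⁵/105.
State is unnormalized: ∫|ψ|² dx = 2.0267, and ∫ψ*·x²·ψ dx = 1.8730, so ⟨x²⟩ = 1.8730 / 2.0267.
⟨x²⟩ = 0.92416.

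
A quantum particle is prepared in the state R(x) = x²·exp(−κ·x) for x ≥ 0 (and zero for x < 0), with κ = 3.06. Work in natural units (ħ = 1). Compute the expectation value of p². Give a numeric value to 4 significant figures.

p² R = −ħ² d²R/dx²; ⟨p²⟩ = −ħ² ∫ R*·R'' dx / ∫|R|² dx.
Differentiate x²·exp(−κ·x) with the product rule; every integrand then reduces to terms xʲ·e^(−2κx) on [0, ∞), with ∫₀^∞ xʲ·e^(−2κx) dx = j!/(2κ)^(j+1).
State is unnormalized: ∫|R|² dx = 0.0027955, and ∫R*·(−ħ² R'') dx = 0.0087252, so ⟨p²⟩ = 0.0087252 / 0.0027955.
⟨p²⟩ = 3.1212.

3.121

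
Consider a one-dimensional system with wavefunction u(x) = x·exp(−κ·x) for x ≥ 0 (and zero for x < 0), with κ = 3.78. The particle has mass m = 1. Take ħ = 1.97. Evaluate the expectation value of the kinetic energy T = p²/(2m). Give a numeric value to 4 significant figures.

T = −(ħ²/2m) d²/dx², so ⟨T⟩ = −(ħ²/2m) ∫ u*·u'' dx / ∫|u|² dx; with m = 1.
Differentiate x·exp(−κ·x) with the product rule; every integrand then reduces to terms xʲ·e^(−2κx) on [0, ∞), with ∫₀^∞ xʲ·e^(−2κx) dx = j!/(2κ)^(j+1).
State is unnormalized: ∫|u|² dx = 0.0046288, and ∫u*·(−ħ²/2m · u'') dx = 0.12834, so ⟨T⟩ = 0.12834 / 0.0046288.
⟨T⟩ = 27.726.

27.73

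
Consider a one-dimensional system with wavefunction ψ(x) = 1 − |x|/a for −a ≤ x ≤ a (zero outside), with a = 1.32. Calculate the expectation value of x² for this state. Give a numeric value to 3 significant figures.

0.174

⟨x²⟩ = ∫ x²·|ψ|² dx / ∫|ψ|² dx (integrals over the domain).
ψ is even, so ∫ over [−a, a] = 2∫₀ᵃ with ψ = 1 − x/a there: ∫₀ᵃ (1 − x/a)² dx = a/3, ∫₀ᵃ x²(1 − x/a)² dx = a³/30, ∫₀ᵃ x⁴(1 − x/a)² dx = a⁵/105.
State is unnormalized: ∫|ψ|² dx = 0.88000, and ∫ψ*·x²·ψ dx = 0.15333, so ⟨x²⟩ = 0.15333 / 0.88000.
⟨x²⟩ = 0.17424.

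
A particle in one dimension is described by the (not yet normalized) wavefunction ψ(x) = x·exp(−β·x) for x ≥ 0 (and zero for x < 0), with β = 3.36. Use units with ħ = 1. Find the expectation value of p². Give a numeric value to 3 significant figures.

p² ψ = −ħ² d²ψ/dx²; ⟨p²⟩ = −ħ² ∫ ψ*·ψ'' dx / ∫|ψ|² dx.
Differentiate x·exp(−β·x) with the product rule; every integrand then reduces to terms xʲ·e^(−2βx) on [0, ∞), with ∫₀^∞ xʲ·e^(−2βx) dx = j!/(2β)^(j+1).
State is unnormalized: ∫|ψ|² dx = 0.0065906, and ∫ψ*·(−ħ² ψ'') dx = 0.074405, so ⟨p²⟩ = 0.074405 / 0.0065906.
⟨p²⟩ = 11.290.

11.3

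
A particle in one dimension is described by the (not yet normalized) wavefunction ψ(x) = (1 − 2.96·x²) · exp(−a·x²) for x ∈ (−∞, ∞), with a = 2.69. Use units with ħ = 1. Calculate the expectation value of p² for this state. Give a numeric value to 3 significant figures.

p² ψ = −ħ² d²ψ/dx²; ⟨p²⟩ = −ħ² ∫ ψ*·ψ'' dx / ∫|ψ|² dx.
Expand each integrand as polynomial × e^(−2ax²) and use ∫x^(2j)·e^(−2ax²) dx = (2j−1)!!/(4a)^j · √(π/(2a)), odd powers → 0; here √(π/(2a)) = 0.76416. Differentiate with the product rule, d/dx e^(−ax²) = −2ax·e^(−ax²).
State is unnormalized: ∫|ψ|² dx = 0.51722, and ∫ψ*·(−ħ² ψ'') dx = 4.2755, so ⟨p²⟩ = 4.2755 / 0.51722.
⟨p²⟩ = 8.2663.

8.27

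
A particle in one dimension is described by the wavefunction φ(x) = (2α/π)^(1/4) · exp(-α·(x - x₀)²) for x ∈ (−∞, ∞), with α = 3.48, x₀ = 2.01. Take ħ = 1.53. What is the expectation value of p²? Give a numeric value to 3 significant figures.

p² φ = −ħ² d²φ/dx²; ⟨p²⟩ = −ħ² ∫ φ*·φ'' dx.
Gaussian moments (u = x − x₀): ∫u^(2j)·e^(−2αu²) du = (2j−1)!!/(4α)^j · √(π/(2α)), odd powers integrate to 0; here √(π/(2α)) = 0.67185. Derivatives: d/dx e^(−αu²) = −2αu·e^(−αu²), d²/dx² e^(−αu²) = (4α²u² − 2α)·e^(−αu²).
⟨p²⟩ = 8.1463.

8.15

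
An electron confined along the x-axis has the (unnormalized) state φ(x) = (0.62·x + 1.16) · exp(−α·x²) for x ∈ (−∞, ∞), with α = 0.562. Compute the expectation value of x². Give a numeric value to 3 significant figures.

0.545

⟨x²⟩ = ∫ x²·|φ|² dx / ∫|φ|² dx (integrals over the domain).
Expand each integrand as polynomial × e^(−2αx²) and use ∫x^(2j)·e^(−2αx²) dx = (2j−1)!!/(4α)^j · √(π/(2α)), odd powers → 0; here √(π/(2α)) = 1.6718.
State is unnormalized: ∫|φ|² dx = 2.5355, and ∫φ*·x²·φ dx = 1.3822, so ⟨x²⟩ = 1.3822 / 2.5355.
⟨x²⟩ = 0.54515.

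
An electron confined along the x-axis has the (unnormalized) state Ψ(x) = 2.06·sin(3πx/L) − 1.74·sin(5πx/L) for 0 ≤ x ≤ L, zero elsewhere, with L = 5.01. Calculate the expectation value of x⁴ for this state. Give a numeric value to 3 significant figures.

71.4

⟨x⁴⟩ = ∫ x⁴·|Ψ|² dx / ∫|Ψ|² dx (integrals over the domain).
On 0 ≤ x ≤ L (j ≠ l): ∫sin²(jπx/L) dx = L/2, ∫sin(jπx/L)·sin(lπx/L) dx = 0; diagonal moments ∫x·sin²(jπx/L) dx = L²/4, ∫x²·sin²(jπx/L) dx = L³·(1/6 − 1/(4j²π²)); cross terms ∫x·sin(jπx/L)·sin(lπx/L) dx = 0 for j + l even and −4jlL²/(π²(j² − l²)²) for j + l odd, ∫x²·sin(jπx/L)·sin(lπx/L) dx = (−1)^(j+l)·4jlL³/(π²(j² − l²)²); higher powers the same way via product-to-sum and parts.
State is unnormalized: ∫|Ψ|² dx = 18.214, and ∫Ψ*·x⁴·Ψ dx = 1300.6, so ⟨x⁴⟩ = 1300.6 / 18.214.
⟨x⁴⟩ = 71.403.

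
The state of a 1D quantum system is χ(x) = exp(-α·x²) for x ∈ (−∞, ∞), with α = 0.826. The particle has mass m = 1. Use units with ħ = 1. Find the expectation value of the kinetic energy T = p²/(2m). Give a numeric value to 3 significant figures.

T = −(ħ²/2m) d²/dx², so ⟨T⟩ = −(ħ²/2m) ∫ χ*·χ'' dx / ∫|χ|² dx; with m = 1.
Gaussian moments: ∫x^(2j)·e^(−2αx²) dx = (2j−1)!!/(4α)^j · √(π/(2α)), odd powers integrate to 0; here √(π/(2α)) = 1.3790. Derivatives: d/dx e^(−αx²) = −2αx·e^(−αx²), d²/dx² e^(−αx²) = (4α²x² − 2α)·e^(−αx²).
State is unnormalized: ∫|χ|² dx = 1.3790, and ∫χ*·(−ħ²/2m · χ'') dx = 0.56953, so ⟨T⟩ = 0.56953 / 1.3790.
⟨T⟩ = 0.41300.

0.413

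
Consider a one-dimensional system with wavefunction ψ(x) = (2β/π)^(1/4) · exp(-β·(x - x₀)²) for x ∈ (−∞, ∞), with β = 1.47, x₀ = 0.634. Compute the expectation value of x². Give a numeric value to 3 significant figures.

⟨x²⟩ = ∫ x²·|ψ|² dx (integrals over the domain).
Gaussian moments (u = x − x₀): ∫u^(2j)·e^(−2βu²) du = (2j−1)!!/(4β)^j · √(π/(2β)), odd powers integrate to 0; here √(π/(2β)) = 1.0337.
⟨x²⟩ = 0.57202.

0.572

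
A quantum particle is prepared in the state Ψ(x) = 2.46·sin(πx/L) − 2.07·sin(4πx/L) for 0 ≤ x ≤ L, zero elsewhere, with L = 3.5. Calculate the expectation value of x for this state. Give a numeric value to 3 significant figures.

⟨x⟩ = ∫ x·|Ψ|² dx / ∫|Ψ|² dx (integrals over the domain).
On 0 ≤ x ≤ L (j ≠ l): ∫sin²(jπx/L) dx = L/2, ∫sin(jπx/L)·sin(lπx/L) dx = 0; diagonal moments ∫x·sin²(jπx/L) dx = L²/4, ∫x²·sin²(jπx/L) dx = L³·(1/6 − 1/(4j²π²)); cross terms ∫x·sin(jπx/L)·sin(lπx/L) dx = 0 for j + l even and −4jlL²/(π²(j² − l²)²) for j + l odd, ∫x²·sin(jπx/L)·sin(lπx/L) dx = (−1)^(j+l)·4jlL³/(π²(j² − l²)²); higher powers the same way via product-to-sum and parts.
State is unnormalized: ∫|Ψ|² dx = 18.089, and ∫Ψ*·x·Ψ dx = 32.554, so ⟨x⟩ = 32.554 / 18.089.
⟨x⟩ = 1.7997.

1.80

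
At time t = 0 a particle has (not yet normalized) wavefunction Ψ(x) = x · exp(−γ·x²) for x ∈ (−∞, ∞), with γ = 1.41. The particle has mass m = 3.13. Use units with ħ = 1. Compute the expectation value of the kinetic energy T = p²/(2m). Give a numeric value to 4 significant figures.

T = −(ħ²/2m) d²/dx², so ⟨T⟩ = −(ħ²/2m) ∫ Ψ*·Ψ'' dx / ∫|Ψ|² dx; with m = 3.13.
Expand each integrand as polynomial × e^(−2γx²) and use ∫x^(2j)·e^(−2γx²) dx = (2j−1)!!/(4γ)^j · √(π/(2γ)), odd powers → 0; here √(π/(2γ)) = 1.0555. Differentiate with the product rule, d/dx e^(−γx²) = −2γx·e^(−γx²).
State is unnormalized: ∫|Ψ|² dx = 0.18714, and ∫Ψ*·(−ħ²/2m · Ψ'') dx = 0.12646, so ⟨T⟩ = 0.12646 / 0.18714.
⟨T⟩ = 0.67572.

0.6757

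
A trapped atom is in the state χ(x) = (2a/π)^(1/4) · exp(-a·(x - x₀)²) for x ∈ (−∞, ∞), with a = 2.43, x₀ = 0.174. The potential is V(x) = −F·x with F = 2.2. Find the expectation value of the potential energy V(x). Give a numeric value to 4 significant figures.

⟨V⟩ = ∫ V(x)·|χ|² dx.
Gaussian moments (u = x − x₀): ∫u^(2j)·e^(−2au²) du = (2j−1)!!/(4a)^j · √(π/(2a)), odd powers integrate to 0; here √(π/(2a)) = 0.80400.
⟨V⟩ = -0.38280.

-0.3828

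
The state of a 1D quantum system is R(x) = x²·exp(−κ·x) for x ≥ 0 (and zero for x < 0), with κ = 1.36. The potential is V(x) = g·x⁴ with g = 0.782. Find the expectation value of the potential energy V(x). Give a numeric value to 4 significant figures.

24.00

⟨V⟩ = ∫ V(x)·|R|² dx / ∫|R|² dx.
Every integrand reduces to terms xʲ·e^(−2κx) on [0, ∞); use ∫₀^∞ xʲ·e^(−2κx) dx = j!/(2κ)^(j+1).
State is unnormalized: ∫|R|² dx = 0.16120, and ∫R*·V(x)·R dx = 3.8691, so ⟨V⟩ = 3.8691 / 0.16120.
⟨V⟩ = 24.002.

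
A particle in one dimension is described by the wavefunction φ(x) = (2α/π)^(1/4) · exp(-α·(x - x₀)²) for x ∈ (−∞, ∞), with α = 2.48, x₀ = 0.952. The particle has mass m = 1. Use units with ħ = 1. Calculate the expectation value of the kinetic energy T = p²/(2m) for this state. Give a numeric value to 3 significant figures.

1.24

T = −(ħ²/2m) d²/dx², so ⟨T⟩ = −(ħ²/2m) ∫ φ*·φ'' dx; with m = 1.
Gaussian moments (u = x − x₀): ∫u^(2j)·e^(−2αu²) du = (2j−1)!!/(4α)^j · √(π/(2α)), odd powers integrate to 0; here √(π/(2α)) = 0.79586. Derivatives: d/dx e^(−αu²) = −2αu·e^(−αu²), d²/dx² e^(−αu²) = (4α²u² − 2α)·e^(−αu²).
⟨T⟩ = 1.2400.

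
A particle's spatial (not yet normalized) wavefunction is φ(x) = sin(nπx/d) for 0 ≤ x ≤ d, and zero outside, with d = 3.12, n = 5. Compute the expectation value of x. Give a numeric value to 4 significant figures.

1.560

⟨x⟩ = ∫ x·|φ|² dx / ∫|φ|² dx (integrals over the domain).
With sin²θ = (1 − cos2θ)/2 on 0 ≤ x ≤ d: ∫sin²(nπx/d) dx = d/2, ∫x·sin²(nπx/d) dx = d²/4, ∫x²·sin²(nπx/d) dx = d³·(1/6 − 1/(4n²π²)); higher powers xᵏ the same way, integrating xᵏ·cos(2nπx/d) by parts.
State is unnormalized: ∫|φ|² dx = 1.5600, and ∫φ*·x·φ dx = 2.4336, so ⟨x⟩ = 2.4336 / 1.5600.
⟨x⟩ = 1.5600.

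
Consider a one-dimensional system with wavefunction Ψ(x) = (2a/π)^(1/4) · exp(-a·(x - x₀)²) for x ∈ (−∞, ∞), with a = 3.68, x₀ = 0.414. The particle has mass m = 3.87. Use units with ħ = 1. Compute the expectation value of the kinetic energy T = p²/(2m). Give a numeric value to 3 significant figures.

T = −(ħ²/2m) d²/dx², so ⟨T⟩ = −(ħ²/2m) ∫ Ψ*·Ψ'' dx; with m = 3.87.
Gaussian moments (u = x − x₀): ∫u^(2j)·e^(−2au²) du = (2j−1)!!/(4a)^j · √(π/(2a)), odd powers integrate to 0; here √(π/(2a)) = 0.65334. Derivatives: d/dx e^(−au²) = −2au·e^(−au²), d²/dx² e^(−au²) = (4a²u² − 2a)·e^(−au²).
⟨T⟩ = 0.47545.

0.475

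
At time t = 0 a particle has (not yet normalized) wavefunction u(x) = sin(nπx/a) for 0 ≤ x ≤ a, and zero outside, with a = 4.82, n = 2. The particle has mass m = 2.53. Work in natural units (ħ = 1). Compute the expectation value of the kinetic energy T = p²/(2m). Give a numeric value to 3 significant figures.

0.336

T = −(ħ²/2m) d²/dx², so ⟨T⟩ = −(ħ²/2m) ∫ u*·u'' dx / ∫|u|² dx; with m = 2.53.
d/dx sin(nπx/a) = (nπ/a)·cos(nπx/a) and d²/dx² sin(nπx/a) = −(nπ/a)²·sin(nπx/a); on 0 ≤ x ≤ a, ∫sin²(nπx/a) dx = a/2 and ∫sin(nπx/a)·cos(nπx/a) dx = 0.
State is unnormalized: ∫|u|² dx = 2.4100, and ∫u*·(−ħ²/2m · u'') dx = 0.80934, so ⟨T⟩ = 0.80934 / 2.4100.
⟨T⟩ = 0.33583.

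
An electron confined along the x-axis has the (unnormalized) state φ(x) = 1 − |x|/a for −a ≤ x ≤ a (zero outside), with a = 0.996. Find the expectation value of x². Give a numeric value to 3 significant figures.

0.0992

⟨x²⟩ = ∫ x²·|φ|² dx / ∫|φ|² dx (integrals over the domain).
φ is even, so ∫ over [−a, a] = 2∫₀ᵃ with φ = 1 − x/a there: ∫₀ᵃ (1 − x/a)² dx = a/3, ∫₀ᵃ x²(1 − x/a)² dx = a³/30, ∫₀ᵃ x⁴(1 − x/a)² dx = a⁵/105.
State is unnormalized: ∫|φ|² dx = 0.66400, and ∫φ*·x²·φ dx = 0.065870, so ⟨x²⟩ = 0.065870 / 0.66400.
⟨x²⟩ = 0.099202.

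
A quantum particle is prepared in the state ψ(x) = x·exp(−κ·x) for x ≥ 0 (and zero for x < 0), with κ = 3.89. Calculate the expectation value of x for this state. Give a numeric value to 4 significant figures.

0.3856

⟨x⟩ = ∫ x·|ψ|² dx / ∫|ψ|² dx (integrals over the domain).
Every integrand reduces to terms xʲ·e^(−2κx) on [0, ∞); use ∫₀^∞ xʲ·e^(−2κx) dx = j!/(2κ)^(j+1).
State is unnormalized: ∫|ψ|² dx = 0.0042471, and ∫ψ*·x·ψ dx = 0.0016377, so ⟨x⟩ = 0.0016377 / 0.0042471.
⟨x⟩ = 0.38560.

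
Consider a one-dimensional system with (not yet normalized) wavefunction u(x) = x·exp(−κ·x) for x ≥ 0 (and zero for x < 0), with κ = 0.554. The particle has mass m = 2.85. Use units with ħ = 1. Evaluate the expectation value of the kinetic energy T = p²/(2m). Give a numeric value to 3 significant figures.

0.0538

T = −(ħ²/2m) d²/dx², so ⟨T⟩ = −(ħ²/2m) ∫ u*·u'' dx / ∫|u|² dx; with m = 2.85.
Differentiate x·exp(−κ·x) with the product rule; every integrand then reduces to terms xʲ·e^(−2κx) on [0, ∞), with ∫₀^∞ xʲ·e^(−2κx) dx = j!/(2κ)^(j+1).
State is unnormalized: ∫|u|² dx = 1.4703, and ∫u*·(−ħ²/2m · u'') dx = 0.079169, so ⟨T⟩ = 0.079169 / 1.4703.
⟨T⟩ = 0.053845.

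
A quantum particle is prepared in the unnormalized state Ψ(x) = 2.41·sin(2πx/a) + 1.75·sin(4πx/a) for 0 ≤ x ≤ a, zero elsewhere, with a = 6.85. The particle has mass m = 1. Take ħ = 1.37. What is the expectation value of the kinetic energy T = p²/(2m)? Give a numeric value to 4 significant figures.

1.607

T = −(ħ²/2m) d²/dx², so ⟨T⟩ = −(ħ²/2m) ∫ Ψ*·Ψ'' dx / ∫|Ψ|² dx; with m = 1.
d²/dx² sin(jπx/a) = −(jπ/a)²·sin(jπx/a); on 0 ≤ x ≤ a, ∫sin²(jπx/a) dx = a/2 and ∫sin(jπx/a)·sin(lπx/a) dx = 0 for j ≠ l, so only diagonal terms survive in ∫|Ψ|² and ∫Ψ·Ψ″; ∫Ψ·Ψ′ dx = [Ψ²/2] between the walls = 0.
State is unnormalized: ∫|Ψ|² dx = 30.382, and ∫Ψ*·(−ħ²/2m · Ψ'') dx = 48.834, so ⟨T⟩ = 48.834 / 30.382.
⟨T⟩ = 1.6073.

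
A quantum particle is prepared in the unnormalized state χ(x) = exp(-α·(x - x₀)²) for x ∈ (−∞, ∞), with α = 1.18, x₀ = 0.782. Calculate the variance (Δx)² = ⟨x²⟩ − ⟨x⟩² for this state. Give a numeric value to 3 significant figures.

0.212

Compute ⟨x⟩ and ⟨x²⟩ separately, then (Δx)² = ⟨x²⟩ − ⟨x⟩².
Gaussian moments (u = x − x₀): ∫u^(2j)·e^(−2αu²) du = (2j−1)!!/(4α)^j · √(π/(2α)), odd powers integrate to 0; here √(π/(2α)) = 1.1538.
Normalization: ∫|χ|² dx = 1.1538.
⟨x⟩ = 0.78200 and ⟨x²⟩ = 0.82339.
(Δx)² = 0.82339 − (0.78200)² = 0.21186.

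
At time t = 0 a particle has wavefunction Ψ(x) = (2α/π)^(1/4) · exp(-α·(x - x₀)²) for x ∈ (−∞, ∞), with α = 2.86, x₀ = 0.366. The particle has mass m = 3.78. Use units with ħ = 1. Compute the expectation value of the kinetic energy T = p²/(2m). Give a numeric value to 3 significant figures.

0.378

T = −(ħ²/2m) d²/dx², so ⟨T⟩ = −(ħ²/2m) ∫ Ψ*·Ψ'' dx; with m = 3.78.
Gaussian moments (u = x − x₀): ∫u^(2j)·e^(−2αu²) du = (2j−1)!!/(4α)^j · √(π/(2α)), odd powers integrate to 0; here √(π/(2α)) = 0.74110. Derivatives: d/dx e^(−αu²) = −2αu·e^(−αu²), d²/dx² e^(−αu²) = (4α²u² − 2α)·e^(−αu²).
⟨T⟩ = 0.37831.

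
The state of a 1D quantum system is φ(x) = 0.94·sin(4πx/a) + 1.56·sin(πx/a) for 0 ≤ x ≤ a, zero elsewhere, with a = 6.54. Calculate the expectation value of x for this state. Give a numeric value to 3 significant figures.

⟨x⟩ = ∫ x·|φ|² dx / ∫|φ|² dx (integrals over the domain).
On 0 ≤ x ≤ a (j ≠ l): ∫sin²(jπx/a) dx = a/2, ∫sin(jπx/a)·sin(lπx/a) dx = 0; diagonal moments ∫x·sin²(jπx/a) dx = a²/4, ∫x²·sin²(jπx/a) dx = a³·(1/6 − 1/(4j²π²)); cross terms ∫x·sin(jπx/a)·sin(lπx/a) dx = 0 for j + l even and −4jla²/(π²(j² − l²)²) for j + l odd, ∫x²·sin(jπx/a)·sin(lπx/a) dx = (−1)^(j+l)·4jla³/(π²(j² − l²)²); higher powers the same way via product-to-sum and parts.
State is unnormalized: ∫|φ|² dx = 10.847, and ∫φ*·x·φ dx = 34.567, so ⟨x⟩ = 34.567 / 10.847.
⟨x⟩ = 3.1867.

3.19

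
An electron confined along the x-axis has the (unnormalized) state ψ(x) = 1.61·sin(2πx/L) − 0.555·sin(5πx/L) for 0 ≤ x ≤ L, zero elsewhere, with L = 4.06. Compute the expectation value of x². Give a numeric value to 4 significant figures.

⟨x²⟩ = ∫ x²·|ψ|² dx / ∫|ψ|² dx (integrals over the domain).
On 0 ≤ x ≤ L (j ≠ l): ∫sin²(jπx/L) dx = L/2, ∫sin(jπx/L)·sin(lπx/L) dx = 0; diagonal moments ∫x·sin²(jπx/L) dx = L²/4, ∫x²·sin²(jπx/L) dx = L³·(1/6 − 1/(4j²π²)); cross terms ∫x·sin(jπx/L)·sin(lπx/L) dx = 0 for j + l even and −4jlL²/(π²(j² − l²)²) for j + l odd, ∫x²·sin(jπx/L)·sin(lπx/L) dx = (−1)^(j+l)·4jlL³/(π²(j² − l²)²); higher powers the same way via product-to-sum and parts.
State is unnormalized: ∫|ψ|² dx = 5.8873, and ∫ψ*·x²·ψ dx = 32.327, so ⟨x²⟩ = 32.327 / 5.8873.
⟨x²⟩ = 5.4911.

5.491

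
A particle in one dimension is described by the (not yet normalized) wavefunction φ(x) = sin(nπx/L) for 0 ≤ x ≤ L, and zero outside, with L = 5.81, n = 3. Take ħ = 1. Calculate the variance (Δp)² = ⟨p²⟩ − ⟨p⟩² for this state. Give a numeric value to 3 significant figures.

Compute ⟨p⟩ and ⟨p²⟩ separately; (Δp)² = ⟨p²⟩ − ⟨p⟩².
d/dx sin(nπx/L) = (nπ/L)·cos(nπx/L) and d²/dx² sin(nπx/L) = −(nπ/L)²·sin(nπx/L); on 0 ≤ x ≤ L, ∫sin²(nπx/L) dx = L/2 and ∫sin(nπx/L)·cos(nπx/L) dx = 0.
Normalization: ∫|φ|² dx = 2.9050.
⟨p⟩ = 0.0000 and ⟨p²⟩ = 2.6314.
(Δp)² = 2.6314 − (0.0000)² = 2.6314.

2.63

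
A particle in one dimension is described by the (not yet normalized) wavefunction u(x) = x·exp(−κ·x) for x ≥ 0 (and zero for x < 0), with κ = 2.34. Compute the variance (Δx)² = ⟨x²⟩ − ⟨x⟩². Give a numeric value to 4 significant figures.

0.1370

Compute ⟨x⟩ and ⟨x²⟩ separately, then (Δx)² = ⟨x²⟩ − ⟨x⟩².
Every integrand reduces to terms xʲ·e^(−2κx) on [0, ∞); use ∫₀^∞ xʲ·e^(−2κx) dx = j!/(2κ)^(j+1).
Normalization: ∫|u|² dx = 0.019512.
⟨x⟩ = 0.64103 and ⟨x²⟩ = 0.54789.
(Δx)² = 0.54789 − (0.64103)² = 0.13697.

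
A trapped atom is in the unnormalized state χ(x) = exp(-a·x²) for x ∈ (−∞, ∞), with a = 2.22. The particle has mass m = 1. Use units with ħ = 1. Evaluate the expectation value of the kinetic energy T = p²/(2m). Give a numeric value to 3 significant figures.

T = −(ħ²/2m) d²/dx², so ⟨T⟩ = −(ħ²/2m) ∫ χ*·χ'' dx / ∫|χ|² dx; with m = 1.
Gaussian moments: ∫x^(2j)·e^(−2ax²) dx = (2j−1)!!/(4a)^j · √(π/(2a)), odd powers integrate to 0; here √(π/(2a)) = 0.84117. Derivatives: d/dx e^(−ax²) = −2ax·e^(−ax²), d²/dx² e^(−ax²) = (4a²x² − 2a)·e^(−ax²).
State is unnormalized: ∫|χ|² dx = 0.84117, and ∫χ*·(−ħ²/2m · χ'') dx = 0.93370, so ⟨T⟩ = 0.93370 / 0.84117.
⟨T⟩ = 1.1100.

1.11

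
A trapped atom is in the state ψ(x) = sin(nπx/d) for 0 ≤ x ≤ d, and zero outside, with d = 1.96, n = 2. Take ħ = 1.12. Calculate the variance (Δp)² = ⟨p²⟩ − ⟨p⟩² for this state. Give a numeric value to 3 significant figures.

Compute ⟨p⟩ and ⟨p²⟩ separately; (Δp)² = ⟨p²⟩ − ⟨p⟩².
d/dx sin(nπx/d) = (nπ/d)·cos(nπx/d) and d²/dx² sin(nπx/d) = −(nπ/d)²·sin(nπx/d); on 0 ≤ x ≤ d, ∫sin²(nπx/d) dx = d/2 and ∫sin(nπx/d)·cos(nπx/d) dx = 0.
Normalization: ∫|ψ|² dx = 0.98000.
⟨p⟩ = 0.0000 and ⟨p²⟩ = 12.891.
(Δp)² = 12.891 − (0.0000)² = 12.891.

12.9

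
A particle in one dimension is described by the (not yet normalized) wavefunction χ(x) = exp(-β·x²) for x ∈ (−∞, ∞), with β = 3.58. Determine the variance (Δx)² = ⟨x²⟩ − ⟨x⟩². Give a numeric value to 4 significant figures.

0.06983

Compute ⟨x⟩ and ⟨x²⟩ separately, then (Δx)² = ⟨x²⟩ − ⟨x⟩².
Gaussian moments: ∫x^(2j)·e^(−2βx²) dx = (2j−1)!!/(4β)^j · √(π/(2β)), odd powers integrate to 0; here √(π/(2β)) = 0.66240.
Normalization: ∫|χ|² dx = 0.66240.
⟨x⟩ = 0.0000 and ⟨x²⟩ = 0.069832.
(Δx)² = 0.069832 − (0.0000)² = 0.069832.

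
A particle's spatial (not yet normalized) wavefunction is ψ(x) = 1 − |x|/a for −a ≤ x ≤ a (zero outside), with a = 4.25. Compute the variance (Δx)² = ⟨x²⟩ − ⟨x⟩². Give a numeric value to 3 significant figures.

Compute ⟨x⟩ and ⟨x²⟩ separately, then (Δx)² = ⟨x²⟩ − ⟨x⟩².
ψ is even, so ∫ over [−a, a] = 2∫₀ᵃ with ψ = 1 − x/a there: ∫₀ᵃ (1 − x/a)² dx = a/3, ∫₀ᵃ x²(1 − x/a)² dx = a³/30, ∫₀ᵃ x⁴(1 − x/a)² dx = a⁵/105.
Normalization: ∫|ψ|² dx = 2.8333.
⟨x⟩ = 0.0000 and ⟨x²⟩ = 1.8063.
(Δx)² = 1.8063 − (0.0000)² = 1.8063.

1.81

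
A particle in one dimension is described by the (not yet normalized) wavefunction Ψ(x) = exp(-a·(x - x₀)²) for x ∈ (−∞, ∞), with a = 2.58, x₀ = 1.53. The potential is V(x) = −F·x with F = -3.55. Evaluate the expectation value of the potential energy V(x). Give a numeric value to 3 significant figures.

⟨V⟩ = ∫ V(x)·|Ψ|² dx / ∫|Ψ|² dx.
Gaussian moments (u = x − x₀): ∫u^(2j)·e^(−2au²) du = (2j−1)!!/(4a)^j · √(π/(2a)), odd powers integrate to 0; here √(π/(2a)) = 0.78028.
State is unnormalized: ∫|Ψ|² dx = 0.78028, and ∫Ψ*·V(x)·Ψ dx = 4.2381, so ⟨V⟩ = 4.2381 / 0.78028.
⟨V⟩ = 5.4315.

5.43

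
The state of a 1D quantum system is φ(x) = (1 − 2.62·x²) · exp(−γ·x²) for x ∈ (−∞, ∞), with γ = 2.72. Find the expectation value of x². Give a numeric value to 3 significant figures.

⟨x²⟩ = ∫ x²·|φ|² dx / ∫|φ|² dx (integrals over the domain).
Expand each integrand as polynomial × e^(−2γx²) and use ∫x^(2j)·e^(−2γx²) dx = (2j−1)!!/(4γ)^j · √(π/(2γ)), odd powers → 0; here √(π/(2γ)) = 0.75993.
State is unnormalized: ∫|φ|² dx = 0.52614, and ∫φ*·x²·φ dx = 0.029684, so ⟨x²⟩ = 0.029684 / 0.52614.
⟨x²⟩ = 0.056418.

0.0564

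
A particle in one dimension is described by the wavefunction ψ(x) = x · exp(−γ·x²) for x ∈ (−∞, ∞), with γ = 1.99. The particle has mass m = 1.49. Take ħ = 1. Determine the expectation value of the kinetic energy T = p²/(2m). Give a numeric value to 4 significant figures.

2.003

T = −(ħ²/2m) d²/dx², so ⟨T⟩ = −(ħ²/2m) ∫ ψ*·ψ'' dx / ∫|ψ|² dx; with m = 1.49.
Expand each integrand as polynomial × e^(−2γx²) and use ∫x^(2j)·e^(−2γx²) dx = (2j−1)!!/(4γ)^j · √(π/(2γ)), odd powers → 0; here √(π/(2γ)) = 0.88845. Differentiate with the product rule, d/dx e^(−γx²) = −2γx·e^(−γx²).
State is unnormalized: ∫|ψ|² dx = 0.11161, and ∫ψ*·(−ħ²/2m · ψ'') dx = 0.22360, so ⟨T⟩ = 0.22360 / 0.11161.
⟨T⟩ = 2.0034.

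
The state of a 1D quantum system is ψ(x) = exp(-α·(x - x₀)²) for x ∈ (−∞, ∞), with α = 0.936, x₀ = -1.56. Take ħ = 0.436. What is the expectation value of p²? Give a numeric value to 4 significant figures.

p² ψ = −ħ² d²ψ/dx²; ⟨p²⟩ = −ħ² ∫ ψ*·ψ'' dx / ∫|ψ|² dx.
Gaussian moments (u = x − x₀): ∫u^(2j)·e^(−2αu²) du = (2j−1)!!/(4α)^j · √(π/(2α)), odd powers integrate to 0; here √(π/(2α)) = 1.2955. Derivatives: d/dx e^(−αu²) = −2αu·e^(−αu²), d²/dx² e^(−αu²) = (4α²u² − 2α)·e^(−αu²).
State is unnormalized: ∫|ψ|² dx = 1.2955, and ∫ψ*·(−ħ² ψ'') dx = 0.23050, so ⟨p²⟩ = 0.23050 / 1.2955.
⟨p²⟩ = 0.17793.

0.1779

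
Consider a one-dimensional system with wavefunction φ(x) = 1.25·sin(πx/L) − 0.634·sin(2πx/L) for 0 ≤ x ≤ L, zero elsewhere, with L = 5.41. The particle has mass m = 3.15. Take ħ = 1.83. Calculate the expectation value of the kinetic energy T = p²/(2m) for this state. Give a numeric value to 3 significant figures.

T = −(ħ²/2m) d²/dx², so ⟨T⟩ = −(ħ²/2m) ∫ φ*·φ'' dx / ∫|φ|² dx; with m = 3.15.
d²/dx² sin(jπx/L) = −(jπ/L)²·sin(jπx/L); on 0 ≤ x ≤ L, ∫sin²(jπx/L) dx = L/2 and ∫sin(jπx/L)·sin(lπx/L) dx = 0 for j ≠ l, so only diagonal terms survive in ∫|φ|² and ∫φ·φ″; ∫φ·φ′ dx = [φ²/2] between the walls = 0.
State is unnormalized: ∫|φ|² dx = 5.3139, and ∫φ*·(−ħ²/2m · φ'') dx = 1.5372, so ⟨T⟩ = 1.5372 / 5.3139.
⟨T⟩ = 0.28929.

0.289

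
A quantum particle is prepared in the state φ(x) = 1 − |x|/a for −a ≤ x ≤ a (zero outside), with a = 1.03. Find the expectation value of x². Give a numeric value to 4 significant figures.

⟨x²⟩ = ∫ x²·|φ|² dx / ∫|φ|² dx (integrals over the domain).
φ is even, so ∫ over [−a, a] = 2∫₀ᵃ with φ = 1 − x/a there: ∫₀ᵃ (1 − x/a)² dx = a/3, ∫₀ᵃ x²(1 − x/a)² dx = a³/30, ∫₀ᵃ x⁴(1 − x/a)² dx = a⁵/105.
State is unnormalized: ∫|φ|² dx = 0.68667, and ∫φ*·x²·φ dx = 0.072848, so ⟨x²⟩ = 0.072848 / 0.68667.
⟨x²⟩ = 0.10609.

0.1061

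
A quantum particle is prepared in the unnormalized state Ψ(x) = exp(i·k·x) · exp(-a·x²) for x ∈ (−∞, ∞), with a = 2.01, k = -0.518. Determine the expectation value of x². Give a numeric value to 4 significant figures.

⟨x²⟩ = ∫ x²·|Ψ|² dx / ∫|Ψ|² dx (integrals over the domain).
Gaussian moments: ∫x^(2j)·e^(−2ax²) dx = (2j−1)!!/(4a)^j · √(π/(2a)), odd powers integrate to 0; here √(π/(2a)) = 0.88402.
State is unnormalized: ∫|Ψ|² dx = 0.88402, and ∫Ψ*·x²·Ψ dx = 0.10995, so ⟨x²⟩ = 0.10995 / 0.88402.
⟨x²⟩ = 0.12438.

0.1244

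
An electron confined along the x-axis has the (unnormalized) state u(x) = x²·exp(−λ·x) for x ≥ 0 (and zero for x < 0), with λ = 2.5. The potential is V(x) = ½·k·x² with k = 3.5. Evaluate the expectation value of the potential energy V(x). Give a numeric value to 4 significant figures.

⟨V⟩ = ∫ V(x)·|u|² dx / ∫|u|² dx.
Every integrand reduces to terms xʲ·e^(−2λx) on [0, ∞); use ∫₀^∞ xʲ·e^(−2λx) dx = j!/(2λ)^(j+1).
State is unnormalized: ∫|u|² dx = 0.0076800, and ∫u*·V(x)·u dx = 0.016128, so ⟨V⟩ = 0.016128 / 0.0076800.
⟨V⟩ = 2.1000.

2.100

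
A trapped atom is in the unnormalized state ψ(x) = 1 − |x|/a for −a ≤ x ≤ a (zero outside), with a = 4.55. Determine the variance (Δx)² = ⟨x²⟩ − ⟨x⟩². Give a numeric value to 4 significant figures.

2.070

Compute ⟨x⟩ and ⟨x²⟩ separately, then (Δx)² = ⟨x²⟩ − ⟨x⟩².
ψ is even, so ∫ over [−a, a] = 2∫₀ᵃ with ψ = 1 − x/a there: ∫₀ᵃ (1 − x/a)² dx = a/3, ∫₀ᵃ x²(1 − x/a)² dx = a³/30, ∫₀ᵃ x⁴(1 − x/a)² dx = a⁵/105.
Normalization: ∫|ψ|² dx = 3.0333.
⟨x⟩ = 0.0000 and ⟨x²⟩ = 2.0703.
(Δx)² = 2.0703 − (0.0000)² = 2.0703.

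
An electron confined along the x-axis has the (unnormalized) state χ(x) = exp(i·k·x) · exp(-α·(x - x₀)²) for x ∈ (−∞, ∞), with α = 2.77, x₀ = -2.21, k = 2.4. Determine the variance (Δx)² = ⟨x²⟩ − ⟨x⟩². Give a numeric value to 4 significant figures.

0.09025

Compute ⟨x⟩ and ⟨x²⟩ separately, then (Δx)² = ⟨x²⟩ − ⟨x⟩².
Gaussian moments (u = x − x₀): ∫u^(2j)·e^(−2αu²) du = (2j−1)!!/(4α)^j · √(π/(2α)), odd powers integrate to 0; here √(π/(2α)) = 0.75304.
Normalization: ∫|χ|² dx = 0.75304.
⟨x⟩ = -2.2100 and ⟨x²⟩ = 4.9744.
(Δx)² = 4.9744 − (-2.2100)² = 0.090253.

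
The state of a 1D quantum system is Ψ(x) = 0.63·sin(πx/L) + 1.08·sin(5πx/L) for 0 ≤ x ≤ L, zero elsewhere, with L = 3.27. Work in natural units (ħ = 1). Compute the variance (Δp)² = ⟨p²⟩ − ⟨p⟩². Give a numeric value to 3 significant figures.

Compute ⟨p⟩ and ⟨p²⟩ separately; (Δp)² = ⟨p²⟩ − ⟨p⟩².
d²/dx² sin(jπx/L) = −(jπ/L)²·sin(jπx/L); on 0 ≤ x ≤ L, ∫sin²(jπx/L) dx = L/2 and ∫sin(jπx/L)·sin(lπx/L) dx = 0 for j ≠ l, so only diagonal terms survive in ∫|Ψ|² and ∫Ψ·Ψ″; ∫Ψ·Ψ′ dx = [Ψ²/2] between the walls = 0.
Normalization: ∫|Ψ|² dx = 2.5560.
⟨p⟩ = 0.0000 and ⟨p²⟩ = 17.451.
(Δp)² = 17.451 − (0.0000)² = 17.451.

17.5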